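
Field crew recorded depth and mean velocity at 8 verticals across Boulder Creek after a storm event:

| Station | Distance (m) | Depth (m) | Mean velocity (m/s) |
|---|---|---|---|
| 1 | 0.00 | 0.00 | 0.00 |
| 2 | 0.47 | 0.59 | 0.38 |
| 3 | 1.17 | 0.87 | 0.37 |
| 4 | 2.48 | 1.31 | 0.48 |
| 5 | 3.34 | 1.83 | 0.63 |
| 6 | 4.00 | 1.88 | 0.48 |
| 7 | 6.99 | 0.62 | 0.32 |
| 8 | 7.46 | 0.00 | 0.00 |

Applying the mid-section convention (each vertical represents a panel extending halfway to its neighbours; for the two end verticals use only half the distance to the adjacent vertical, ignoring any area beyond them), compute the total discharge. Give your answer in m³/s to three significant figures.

4.00 m³/s

w_2 = (1.17 − 0.00)/2 = 0.585 m; q_2 = 0.38 × 0.59 × 0.585 = 0.1312 m³/s
w_3 = (2.48 − 0.47)/2 = 1.005 m; q_3 = 0.37 × 0.87 × 1.005 = 0.3235 m³/s
w_4 = (3.34 − 1.17)/2 = 1.085 m; q_4 = 0.48 × 1.31 × 1.085 = 0.6822 m³/s
w_5 = (4.00 − 2.48)/2 = 0.76 m; q_5 = 0.63 × 1.83 × 0.76 = 0.8762 m³/s
w_6 = (6.99 − 3.34)/2 = 1.825 m; q_6 = 0.48 × 1.88 × 1.825 = 1.647 m³/s
w_7 = (7.46 − 4.00)/2 = 1.73 m; q_7 = 0.32 × 0.62 × 1.73 = 0.3432 m³/s
Stations 1, 8 contribute zero (depth or velocity is 0).
Q = Σ qᵢ = 4.003 m³/s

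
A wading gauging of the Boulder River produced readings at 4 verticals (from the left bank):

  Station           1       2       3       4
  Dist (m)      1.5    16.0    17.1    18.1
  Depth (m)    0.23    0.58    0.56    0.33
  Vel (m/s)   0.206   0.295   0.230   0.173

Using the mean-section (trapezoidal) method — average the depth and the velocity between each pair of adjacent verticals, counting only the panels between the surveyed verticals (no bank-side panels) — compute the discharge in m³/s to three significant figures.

1.73 m³/s

Panel 1-2: Δb = 14.5 m, d̄ = (0.23+0.58)/2 = 0.405, v̄ = (0.206+0.295)/2 = 0.2505 → q = 14.5×0.405×0.2505 = 1.471 m³/s
Panel 2-3: Δb = 1.1 m, d̄ = (0.58+0.56)/2 = 0.57, v̄ = (0.295+0.230)/2 = 0.2625 → q = 1.1×0.57×0.2625 = 0.1646 m³/s
Panel 3-4: Δb = 1 m, d̄ = (0.56+0.33)/2 = 0.445, v̄ = (0.230+0.173)/2 = 0.2015 → q = 1×0.445×0.2015 = 0.08967 m³/s
Q = Σ q = 1.725 m³/s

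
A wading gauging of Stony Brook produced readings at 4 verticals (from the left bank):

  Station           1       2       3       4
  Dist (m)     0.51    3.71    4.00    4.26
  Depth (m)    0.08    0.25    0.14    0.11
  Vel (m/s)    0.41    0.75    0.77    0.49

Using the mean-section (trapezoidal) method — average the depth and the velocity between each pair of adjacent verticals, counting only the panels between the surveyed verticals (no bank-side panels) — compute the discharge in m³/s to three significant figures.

Panel 1-2: Δb = 3.2 m, d̄ = (0.08+0.25)/2 = 0.165, v̄ = (0.41+0.75)/2 = 0.58 → q = 3.2×0.165×0.58 = 0.3062 m³/s
Panel 2-3: Δb = 0.29 m, d̄ = (0.25+0.14)/2 = 0.195, v̄ = (0.75+0.77)/2 = 0.76 → q = 0.29×0.195×0.76 = 0.04298 m³/s
Panel 3-4: Δb = 0.26 m, d̄ = (0.14+0.11)/2 = 0.125, v̄ = (0.77+0.49)/2 = 0.63 → q = 0.26×0.125×0.63 = 0.02048 m³/s
Q = Σ q = 0.3697 m³/s

0.370 m³/s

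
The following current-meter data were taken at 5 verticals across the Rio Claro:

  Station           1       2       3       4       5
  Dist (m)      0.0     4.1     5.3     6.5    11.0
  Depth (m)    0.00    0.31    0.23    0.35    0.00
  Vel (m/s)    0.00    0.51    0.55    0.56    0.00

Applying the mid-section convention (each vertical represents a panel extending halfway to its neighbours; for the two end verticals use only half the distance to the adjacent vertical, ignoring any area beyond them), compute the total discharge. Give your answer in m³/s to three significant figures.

w_2 = (5.3 − 0.0)/2 = 2.65 m; q_2 = 0.51 × 0.31 × 2.65 = 0.4190 m³/s
w_3 = (6.5 − 4.1)/2 = 1.2 m; q_3 = 0.55 × 0.23 × 1.2 = 0.1518 m³/s
w_4 = (11.0 − 5.3)/2 = 2.85 m; q_4 = 0.56 × 0.35 × 2.85 = 0.5586 m³/s
Stations 1, 5 contribute zero (depth or velocity is 0).
Q = Σ qᵢ = 1.129 m³/s

1.13 m³/s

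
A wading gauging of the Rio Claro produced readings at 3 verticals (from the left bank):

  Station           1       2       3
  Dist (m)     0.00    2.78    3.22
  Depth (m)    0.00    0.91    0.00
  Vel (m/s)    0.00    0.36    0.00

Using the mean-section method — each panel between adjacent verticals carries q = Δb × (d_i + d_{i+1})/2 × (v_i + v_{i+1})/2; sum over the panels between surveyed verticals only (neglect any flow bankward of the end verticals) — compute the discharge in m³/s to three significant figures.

0.264 m³/s

Panel 1-2: Δb = 2.78 m, d̄ = (0.00+0.91)/2 = 0.455, v̄ = (0.00+0.36)/2 = 0.18 → q = 2.78×0.455×0.18 = 0.2277 m³/s
Panel 2-3: Δb = 0.44 m, d̄ = (0.91+0.00)/2 = 0.455, v̄ = (0.36+0.00)/2 = 0.18 → q = 0.44×0.455×0.18 = 0.03604 m³/s
Q = Σ q = 0.2637 m³/s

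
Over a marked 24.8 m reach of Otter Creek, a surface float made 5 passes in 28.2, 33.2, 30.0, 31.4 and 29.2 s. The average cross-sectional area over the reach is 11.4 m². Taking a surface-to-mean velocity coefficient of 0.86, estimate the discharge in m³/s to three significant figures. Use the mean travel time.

t̄ = (28.2 + 33.2 + 30.0 + 31.4 + 29.2) / 5 = 30.4 s
v_surface = L / t̄ = 24.8 / 30.4 = 0.8158 m/s
v_mean = 0.86 × 0.8158 = 0.7016 m/s
Q = A × v_mean = 11.4 × 0.7016 = 7.998 m³/s

8.00 m³/s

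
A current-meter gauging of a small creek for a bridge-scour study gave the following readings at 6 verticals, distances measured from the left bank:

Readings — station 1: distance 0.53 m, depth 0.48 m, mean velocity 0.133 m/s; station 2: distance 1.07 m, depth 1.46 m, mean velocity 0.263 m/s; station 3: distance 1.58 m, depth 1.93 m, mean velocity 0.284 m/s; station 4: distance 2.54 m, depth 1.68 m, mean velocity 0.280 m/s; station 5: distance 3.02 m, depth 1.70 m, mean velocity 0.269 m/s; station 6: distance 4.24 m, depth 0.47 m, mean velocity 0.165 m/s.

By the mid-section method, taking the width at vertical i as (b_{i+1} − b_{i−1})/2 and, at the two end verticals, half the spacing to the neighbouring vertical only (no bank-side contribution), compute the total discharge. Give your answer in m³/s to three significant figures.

1.40 m³/s

w_1 = (1.07 − 0.53)/2 = 0.27 m; q_1 = 0.133 × 0.48 × 0.27 = 0.01724 m³/s
w_2 = (1.58 − 0.53)/2 = 0.525 m; q_2 = 0.263 × 1.46 × 0.525 = 0.2016 m³/s
w_3 = (2.54 − 1.07)/2 = 0.735 m; q_3 = 0.284 × 1.93 × 0.735 = 0.4029 m³/s
w_4 = (3.02 − 1.58)/2 = 0.72 m; q_4 = 0.280 × 1.68 × 0.72 = 0.3387 m³/s
w_5 = (4.24 − 2.54)/2 = 0.85 m; q_5 = 0.269 × 1.70 × 0.85 = 0.3887 m³/s
w_6 = (4.24 − 3.02)/2 = 0.61 m; q_6 = 0.165 × 0.47 × 0.61 = 0.04731 m³/s
Q = Σ qᵢ = 1.396 m³/s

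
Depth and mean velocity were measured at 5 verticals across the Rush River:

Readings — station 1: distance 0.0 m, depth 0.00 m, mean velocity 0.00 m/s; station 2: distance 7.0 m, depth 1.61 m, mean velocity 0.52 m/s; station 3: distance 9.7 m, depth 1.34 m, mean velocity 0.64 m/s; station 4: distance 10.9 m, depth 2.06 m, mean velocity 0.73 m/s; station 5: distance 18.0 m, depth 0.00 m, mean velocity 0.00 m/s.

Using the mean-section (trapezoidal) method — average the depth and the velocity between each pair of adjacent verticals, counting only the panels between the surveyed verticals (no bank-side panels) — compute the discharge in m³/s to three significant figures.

7.84 m³/s

Panel 1-2: Δb = 7 m, d̄ = (0.00+1.61)/2 = 0.805, v̄ = (0.00+0.52)/2 = 0.26 → q = 7×0.805×0.26 = 1.465 m³/s
Panel 2-3: Δb = 2.7 m, d̄ = (1.61+1.34)/2 = 1.475, v̄ = (0.52+0.64)/2 = 0.58 → q = 2.7×1.475×0.58 = 2.310 m³/s
Panel 3-4: Δb = 1.2 m, d̄ = (1.34+2.06)/2 = 1.7, v̄ = (0.64+0.73)/2 = 0.685 → q = 1.2×1.7×0.685 = 1.397 m³/s
Panel 4-5: Δb = 7.1 m, d̄ = (2.06+0.00)/2 = 1.03, v̄ = (0.73+0.00)/2 = 0.365 → q = 7.1×1.03×0.365 = 2.669 m³/s
Q = Σ q = 7.842 m³/s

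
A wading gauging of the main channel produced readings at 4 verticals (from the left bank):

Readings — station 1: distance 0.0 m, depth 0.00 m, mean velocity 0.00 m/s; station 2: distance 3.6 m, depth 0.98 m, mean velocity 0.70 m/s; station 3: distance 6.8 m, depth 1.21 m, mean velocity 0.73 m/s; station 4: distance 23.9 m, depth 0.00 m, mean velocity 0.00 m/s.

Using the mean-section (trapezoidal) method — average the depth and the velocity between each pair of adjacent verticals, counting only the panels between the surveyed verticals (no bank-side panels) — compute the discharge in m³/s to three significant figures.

Panel 1-2: Δb = 3.6 m, d̄ = (0.00+0.98)/2 = 0.49, v̄ = (0.00+0.70)/2 = 0.35 → q = 3.6×0.49×0.35 = 0.6174 m³/s
Panel 2-3: Δb = 3.2 m, d̄ = (0.98+1.21)/2 = 1.095, v̄ = (0.70+0.73)/2 = 0.715 → q = 3.2×1.095×0.715 = 2.505 m³/s
Panel 3-4: Δb = 17.1 m, d̄ = (1.21+0.00)/2 = 0.605, v̄ = (0.73+0.00)/2 = 0.365 → q = 17.1×0.605×0.365 = 3.776 m³/s
Q = Σ q = 6.899 m³/s

6.90 m³/s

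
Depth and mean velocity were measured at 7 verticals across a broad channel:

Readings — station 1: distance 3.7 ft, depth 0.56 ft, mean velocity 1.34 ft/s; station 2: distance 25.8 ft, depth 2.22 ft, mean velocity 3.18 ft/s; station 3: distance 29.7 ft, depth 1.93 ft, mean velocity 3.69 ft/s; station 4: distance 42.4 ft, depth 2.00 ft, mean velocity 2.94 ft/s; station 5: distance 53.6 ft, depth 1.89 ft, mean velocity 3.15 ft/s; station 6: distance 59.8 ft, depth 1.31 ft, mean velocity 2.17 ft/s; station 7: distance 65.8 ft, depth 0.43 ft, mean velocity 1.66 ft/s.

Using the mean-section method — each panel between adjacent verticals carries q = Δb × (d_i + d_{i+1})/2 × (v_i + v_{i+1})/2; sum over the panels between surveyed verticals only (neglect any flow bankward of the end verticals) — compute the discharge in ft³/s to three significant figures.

Panel 1-2: Δb = 22.1 ft, d̄ = (0.56+2.22)/2 = 1.39, v̄ = (1.34+3.18)/2 = 2.26 → q = 22.1×1.39×2.26 = 69.42 ft³/s
Panel 2-3: Δb = 3.9 ft, d̄ = (2.22+1.93)/2 = 2.075, v̄ = (3.18+3.69)/2 = 3.435 → q = 3.9×2.075×3.435 = 27.80 ft³/s
Panel 3-4: Δb = 12.7 ft, d̄ = (1.93+2.00)/2 = 1.965, v̄ = (3.69+2.94)/2 = 3.315 → q = 12.7×1.965×3.315 = 82.73 ft³/s
Panel 4-5: Δb = 11.2 ft, d̄ = (2.00+1.89)/2 = 1.945, v̄ = (2.94+3.15)/2 = 3.045 → q = 11.2×1.945×3.045 = 66.33 ft³/s
Panel 5-6: Δb = 6.2 ft, d̄ = (1.89+1.31)/2 = 1.6, v̄ = (3.15+2.17)/2 = 2.66 → q = 6.2×1.6×2.66 = 26.39 ft³/s
Panel 6-7: Δb = 6 ft, d̄ = (1.31+0.43)/2 = 0.87, v̄ = (2.17+1.66)/2 = 1.915 → q = 6×0.87×1.915 = 9.996 ft³/s
Q = Σ q = 282.7 ft³/s

283 ft³/s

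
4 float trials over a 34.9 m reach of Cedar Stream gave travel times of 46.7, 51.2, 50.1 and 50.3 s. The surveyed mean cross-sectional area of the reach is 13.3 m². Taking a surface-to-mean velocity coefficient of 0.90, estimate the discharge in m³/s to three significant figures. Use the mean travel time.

t̄ = (46.7 + 51.2 + 50.1 + 50.3) / 4 = 49.575 s
v_surface = L / t̄ = 34.9 / 49.575 = 0.7040 m/s
v_mean = 0.90 × 0.7040 = 0.6336 m/s
Q = A × v_mean = 13.3 × 0.6336 = 8.427 m³/s

8.43 m³/s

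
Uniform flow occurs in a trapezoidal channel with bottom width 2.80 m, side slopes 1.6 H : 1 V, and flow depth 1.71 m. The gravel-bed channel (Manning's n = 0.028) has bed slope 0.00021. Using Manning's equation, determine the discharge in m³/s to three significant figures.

A = (b + z·y)·y = (2.80 + 1.6×1.71)×1.71 = 9.467 m²
P = b + 2y√(1+z²) = 2.80 + 2×1.71×√(1+1.6²) = 9.253 m
R = A/P = 9.467/9.253 = 1.023 m
Q = (1/n)·A·R^(2/3)·S^(1/2) = (1/0.028) × 9.467 × 1.023^(2/3) × 0.00021^(1/2) = 4.975 m³/s

4.97 m³/s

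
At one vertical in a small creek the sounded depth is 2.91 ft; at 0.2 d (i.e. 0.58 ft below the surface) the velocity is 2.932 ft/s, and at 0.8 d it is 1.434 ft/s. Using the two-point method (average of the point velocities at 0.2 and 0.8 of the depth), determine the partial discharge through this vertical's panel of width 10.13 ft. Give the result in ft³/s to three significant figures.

v̄ = (2.932 + 1.434) / 2 = 2.183 ft/s
q = v̄ × d × w = 2.183 × 2.91 × 10.13 = 64.35 ft³/s

64.4 ft³/s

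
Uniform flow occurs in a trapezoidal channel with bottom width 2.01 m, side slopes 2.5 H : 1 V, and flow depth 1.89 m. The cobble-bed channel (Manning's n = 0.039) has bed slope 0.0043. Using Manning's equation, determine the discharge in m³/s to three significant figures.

A = (b + z·y)·y = (2.01 + 2.5×1.89)×1.89 = 12.73 m²
P = b + 2y√(1+z²) = 2.01 + 2×1.89×√(1+2.5²) = 12.19 m
R = A/P = 12.73/12.19 = 1.044 m
Q = (1/n)·A·R^(2/3)·S^(1/2) = (1/0.039) × 12.73 × 1.044^(2/3) × 0.0043^(1/2) = 22.03 m³/s

22.0 m³/s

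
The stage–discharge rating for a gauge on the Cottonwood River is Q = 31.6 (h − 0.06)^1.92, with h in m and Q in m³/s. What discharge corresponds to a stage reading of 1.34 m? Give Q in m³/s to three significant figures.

50.8 m³/s

Q = 31.6 × (1.34 − 0.06)^1.92 = 31.6 × 1.28^1.92 = 50.76 m³/s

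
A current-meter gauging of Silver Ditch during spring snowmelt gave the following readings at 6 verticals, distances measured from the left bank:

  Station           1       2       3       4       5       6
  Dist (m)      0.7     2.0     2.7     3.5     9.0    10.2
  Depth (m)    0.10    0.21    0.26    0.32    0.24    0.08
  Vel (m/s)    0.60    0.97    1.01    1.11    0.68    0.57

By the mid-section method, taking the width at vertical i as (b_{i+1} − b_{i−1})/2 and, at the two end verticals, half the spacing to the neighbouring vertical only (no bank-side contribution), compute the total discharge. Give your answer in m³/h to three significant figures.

7680 m³/h

w_1 = (2.0 − 0.7)/2 = 0.65 m; q_1 = 0.60 × 0.10 × 0.65 = 0.03900 m³/s
w_2 = (2.7 − 0.7)/2 = 1 m; q_2 = 0.97 × 0.21 × 1 = 0.2037 m³/s
w_3 = (3.5 − 2.0)/2 = 0.75 m; q_3 = 1.01 × 0.26 × 0.75 = 0.1970 m³/s
w_4 = (9.0 − 2.7)/2 = 3.15 m; q_4 = 1.11 × 0.32 × 3.15 = 1.119 m³/s
w_5 = (10.2 − 3.5)/2 = 3.35 m; q_5 = 0.68 × 0.24 × 3.35 = 0.5467 m³/s
w_6 = (10.2 − 9.0)/2 = 0.6 m; q_6 = 0.57 × 0.08 × 0.6 = 0.02736 m³/s
Q = Σ qᵢ = 2.133 m³/s
= 2.133 × 3600 = 7677 m³/h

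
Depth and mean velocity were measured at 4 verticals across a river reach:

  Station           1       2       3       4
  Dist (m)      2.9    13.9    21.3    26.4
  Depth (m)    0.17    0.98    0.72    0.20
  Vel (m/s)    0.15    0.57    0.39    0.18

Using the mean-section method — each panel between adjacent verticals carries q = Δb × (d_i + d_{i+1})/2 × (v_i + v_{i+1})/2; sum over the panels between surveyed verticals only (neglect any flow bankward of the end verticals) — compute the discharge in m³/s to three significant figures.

Panel 1-2: Δb = 11 m, d̄ = (0.17+0.98)/2 = 0.575, v̄ = (0.15+0.57)/2 = 0.36 → q = 11×0.575×0.36 = 2.277 m³/s
Panel 2-3: Δb = 7.4 m, d̄ = (0.98+0.72)/2 = 0.85, v̄ = (0.57+0.39)/2 = 0.48 → q = 7.4×0.85×0.48 = 3.019 m³/s
Panel 3-4: Δb = 5.1 m, d̄ = (0.72+0.20)/2 = 0.46, v̄ = (0.39+0.18)/2 = 0.285 → q = 5.1×0.46×0.285 = 0.6686 m³/s
Q = Σ q = 5.965 m³/s

5.96 m³/s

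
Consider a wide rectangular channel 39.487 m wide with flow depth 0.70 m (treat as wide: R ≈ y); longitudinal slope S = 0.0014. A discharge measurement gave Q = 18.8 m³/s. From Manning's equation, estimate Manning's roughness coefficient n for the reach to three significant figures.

0.0434

A = b·y = 39.487 × 0.70 = 27.64 m²
Wide channel: R ≈ y = 0.70 m
n = (1/Q)·A·R^(2/3)·S^(1/2) = (1/18.8) × 27.64 × 0.7884 × 0.03742 = 0.04337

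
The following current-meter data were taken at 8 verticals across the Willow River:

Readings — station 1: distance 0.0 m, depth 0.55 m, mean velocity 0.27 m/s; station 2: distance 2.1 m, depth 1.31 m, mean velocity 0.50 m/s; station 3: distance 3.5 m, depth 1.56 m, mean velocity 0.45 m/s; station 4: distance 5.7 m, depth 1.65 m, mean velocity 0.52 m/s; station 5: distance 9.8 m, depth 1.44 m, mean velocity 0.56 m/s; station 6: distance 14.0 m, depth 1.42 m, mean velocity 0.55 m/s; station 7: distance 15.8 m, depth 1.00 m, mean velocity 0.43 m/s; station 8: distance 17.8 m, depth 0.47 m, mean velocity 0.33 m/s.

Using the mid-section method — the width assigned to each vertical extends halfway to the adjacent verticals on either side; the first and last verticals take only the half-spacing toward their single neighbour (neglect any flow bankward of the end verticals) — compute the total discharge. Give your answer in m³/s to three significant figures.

w_1 = (2.1 − 0.0)/2 = 1.05 m; q_1 = 0.27 × 0.55 × 1.05 = 0.1559 m³/s
w_2 = (3.5 − 0.0)/2 = 1.75 m; q_2 = 0.50 × 1.31 × 1.75 = 1.146 m³/s
w_3 = (5.7 − 2.1)/2 = 1.8 m; q_3 = 0.45 × 1.56 × 1.8 = 1.264 m³/s
w_4 = (9.8 − 3.5)/2 = 3.15 m; q_4 = 0.52 × 1.65 × 3.15 = 2.703 m³/s
w_5 = (14.0 − 5.7)/2 = 4.15 m; q_5 = 0.56 × 1.44 × 4.15 = 3.347 m³/s
w_6 = (15.8 − 9.8)/2 = 3 m; q_6 = 0.55 × 1.42 × 3 = 2.343 m³/s
w_7 = (17.8 − 14.0)/2 = 1.9 m; q_7 = 0.43 × 1.00 × 1.9 = 0.8170 m³/s
w_8 = (17.8 − 15.8)/2 = 1 m; q_8 = 0.33 × 0.47 × 1 = 0.1551 m³/s
Q = Σ qᵢ = 11.93 m³/s

11.9 m³/s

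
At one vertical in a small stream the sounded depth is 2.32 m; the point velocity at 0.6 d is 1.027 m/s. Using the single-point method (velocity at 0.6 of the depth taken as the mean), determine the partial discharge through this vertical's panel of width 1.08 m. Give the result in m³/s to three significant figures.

2.57 m³/s

v̄ = v₀.₆ = 1.027 m/s
q = v̄ × d × w = 1.027 × 2.32 × 1.08 = 2.573 m³/s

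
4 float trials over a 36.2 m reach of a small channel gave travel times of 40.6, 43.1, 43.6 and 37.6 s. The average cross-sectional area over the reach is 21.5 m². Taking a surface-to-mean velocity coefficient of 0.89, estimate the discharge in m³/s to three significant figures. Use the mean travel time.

16.8 m³/s

t̄ = (40.6 + 43.1 + 43.6 + 37.6) / 4 = 41.225 s
v_surface = L / t̄ = 36.2 / 41.225 = 0.8781 m/s
v_mean = 0.89 × 0.8781 = 0.7815 m/s
Q = A × v_mean = 21.5 × 0.7815 = 16.80 m³/s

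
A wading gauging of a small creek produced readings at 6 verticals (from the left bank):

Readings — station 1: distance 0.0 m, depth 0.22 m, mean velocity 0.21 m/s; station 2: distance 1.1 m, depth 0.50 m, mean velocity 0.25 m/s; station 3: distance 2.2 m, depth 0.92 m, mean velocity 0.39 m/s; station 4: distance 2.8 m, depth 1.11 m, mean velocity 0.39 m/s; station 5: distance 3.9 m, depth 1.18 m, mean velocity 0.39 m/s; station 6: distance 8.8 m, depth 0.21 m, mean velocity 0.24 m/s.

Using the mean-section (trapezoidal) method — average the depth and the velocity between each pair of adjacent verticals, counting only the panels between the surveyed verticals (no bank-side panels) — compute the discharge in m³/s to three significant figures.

2.14 m³/s

Panel 1-2: Δb = 1.1 m, d̄ = (0.22+0.50)/2 = 0.36, v̄ = (0.21+0.25)/2 = 0.23 → q = 1.1×0.36×0.23 = 0.09108 m³/s
Panel 2-3: Δb = 1.1 m, d̄ = (0.50+0.92)/2 = 0.71, v̄ = (0.25+0.39)/2 = 0.32 → q = 1.1×0.71×0.32 = 0.2499 m³/s
Panel 3-4: Δb = 0.6 m, d̄ = (0.92+1.11)/2 = 1.015, v̄ = (0.39+0.39)/2 = 0.39 → q = 0.6×1.015×0.39 = 0.2375 m³/s
Panel 4-5: Δb = 1.1 m, d̄ = (1.11+1.18)/2 = 1.145, v̄ = (0.39+0.39)/2 = 0.39 → q = 1.1×1.145×0.39 = 0.4912 m³/s
Panel 5-6: Δb = 4.9 m, d̄ = (1.18+0.21)/2 = 0.695, v̄ = (0.39+0.24)/2 = 0.315 → q = 4.9×0.695×0.315 = 1.073 m³/s
Q = Σ q = 2.142 m³/s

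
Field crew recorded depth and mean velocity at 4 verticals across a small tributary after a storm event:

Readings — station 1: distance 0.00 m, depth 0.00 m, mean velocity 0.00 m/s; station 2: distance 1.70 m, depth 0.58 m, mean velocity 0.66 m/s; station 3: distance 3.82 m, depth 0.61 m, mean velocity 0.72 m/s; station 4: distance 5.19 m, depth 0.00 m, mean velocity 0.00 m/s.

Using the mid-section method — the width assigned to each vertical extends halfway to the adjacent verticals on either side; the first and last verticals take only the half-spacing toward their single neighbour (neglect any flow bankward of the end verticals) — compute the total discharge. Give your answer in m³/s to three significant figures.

1.50 m³/s

w_2 = (3.82 − 0.00)/2 = 1.91 m; q_2 = 0.66 × 0.58 × 1.91 = 0.7311 m³/s
w_3 = (5.19 − 1.70)/2 = 1.745 m; q_3 = 0.72 × 0.61 × 1.745 = 0.7664 m³/s
Stations 1, 4 contribute zero (depth or velocity is 0).
Q = Σ qᵢ = 1.498 m³/s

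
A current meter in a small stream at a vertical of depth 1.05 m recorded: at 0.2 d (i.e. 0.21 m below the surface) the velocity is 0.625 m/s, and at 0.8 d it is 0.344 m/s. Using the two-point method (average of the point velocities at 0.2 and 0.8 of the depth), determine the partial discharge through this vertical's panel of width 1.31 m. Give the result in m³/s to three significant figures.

0.666 m³/s

v̄ = (0.625 + 0.344) / 2 = 0.4845 m/s
q = v̄ × d × w = 0.4845 × 1.05 × 1.31 = 0.6664 m³/s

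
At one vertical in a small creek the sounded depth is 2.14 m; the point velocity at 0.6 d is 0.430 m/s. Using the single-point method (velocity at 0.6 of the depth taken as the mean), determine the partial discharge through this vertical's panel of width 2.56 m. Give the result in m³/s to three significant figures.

v̄ = v₀.₆ = 0.430 m/s
q = v̄ × d × w = 0.4300 × 2.14 × 2.56 = 2.356 m³/s

2.36 m³/s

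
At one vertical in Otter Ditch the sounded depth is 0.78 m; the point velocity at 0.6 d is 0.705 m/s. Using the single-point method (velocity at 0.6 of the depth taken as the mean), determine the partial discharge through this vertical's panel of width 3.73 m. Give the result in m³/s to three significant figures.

2.05 m³/s

v̄ = v₀.₆ = 0.705 m/s
q = v̄ × d × w = 0.7050 × 0.78 × 3.73 = 2.051 m³/s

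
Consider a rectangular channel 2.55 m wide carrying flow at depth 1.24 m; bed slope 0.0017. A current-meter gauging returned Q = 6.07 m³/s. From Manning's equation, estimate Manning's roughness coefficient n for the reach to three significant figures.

A = b·y = 2.55 × 1.24 = 3.162 m²
P = b + 2y = 2.55 + 2×1.24 = 5.030 m
R = A/P = 3.162/5.030 = 0.6286 m
n = (1/Q)·A·R^(2/3)·S^(1/2) = (1/6.07) × 3.162 × 0.7338 × 0.04123 = 0.01576

0.0158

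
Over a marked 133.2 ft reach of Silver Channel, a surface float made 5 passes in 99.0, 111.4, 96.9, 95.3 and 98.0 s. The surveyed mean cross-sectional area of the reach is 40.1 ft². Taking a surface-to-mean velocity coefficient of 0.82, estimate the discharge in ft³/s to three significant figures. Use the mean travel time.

t̄ = (99.0 + 111.4 + 96.9 + 95.3 + 98.0) / 5 = 100.12 s
v_surface = L / t̄ = 133.2 / 100.12 = 1.330 ft/s
v_mean = 0.82 × 1.330 = 1.091 ft/s
Q = A × v_mean = 40.1 × 1.091 = 43.75 ft³/s

43.7 ft³/s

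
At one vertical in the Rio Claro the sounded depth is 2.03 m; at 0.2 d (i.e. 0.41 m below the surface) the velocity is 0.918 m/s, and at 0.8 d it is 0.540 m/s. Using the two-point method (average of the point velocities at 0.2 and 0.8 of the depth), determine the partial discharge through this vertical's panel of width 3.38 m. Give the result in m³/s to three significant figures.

v̄ = (0.918 + 0.540) / 2 = 0.7290 m/s
q = v̄ × d × w = 0.7290 × 2.03 × 3.38 = 5.002 m³/s

5.00 m³/s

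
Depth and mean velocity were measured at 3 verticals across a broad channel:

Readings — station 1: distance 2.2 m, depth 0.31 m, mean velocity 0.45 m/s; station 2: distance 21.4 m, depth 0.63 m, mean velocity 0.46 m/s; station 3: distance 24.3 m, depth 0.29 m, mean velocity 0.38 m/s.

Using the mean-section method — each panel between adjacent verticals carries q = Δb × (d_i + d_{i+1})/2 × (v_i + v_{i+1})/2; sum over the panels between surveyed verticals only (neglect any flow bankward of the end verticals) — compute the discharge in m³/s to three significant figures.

Panel 1-2: Δb = 19.2 m, d̄ = (0.31+0.63)/2 = 0.47, v̄ = (0.45+0.46)/2 = 0.455 → q = 19.2×0.47×0.455 = 4.106 m³/s
Panel 2-3: Δb = 2.9 m, d̄ = (0.63+0.29)/2 = 0.46, v̄ = (0.46+0.38)/2 = 0.42 → q = 2.9×0.46×0.42 = 0.5603 m³/s
Q = Σ q = 4.666 m³/s

4.67 m³/s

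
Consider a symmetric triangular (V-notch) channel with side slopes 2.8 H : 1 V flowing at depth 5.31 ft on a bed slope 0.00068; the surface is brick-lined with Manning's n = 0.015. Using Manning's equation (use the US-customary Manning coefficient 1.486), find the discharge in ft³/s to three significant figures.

A = z·y² = 2.8×5.31² = 78.95 ft²
P = 2y√(1+z²) = 2×5.31×√(1+2.8²) = 31.58 ft
R = A/P = 78.95/31.58 = 2.500 ft
Q = (1.486/n)·A·R^(2/3)·S^(1/2) = (1.486/0.015) × 78.95 × 2.500^(2/3) × 0.00068^(1/2) = 375.7 ft³/s

376 ft³/s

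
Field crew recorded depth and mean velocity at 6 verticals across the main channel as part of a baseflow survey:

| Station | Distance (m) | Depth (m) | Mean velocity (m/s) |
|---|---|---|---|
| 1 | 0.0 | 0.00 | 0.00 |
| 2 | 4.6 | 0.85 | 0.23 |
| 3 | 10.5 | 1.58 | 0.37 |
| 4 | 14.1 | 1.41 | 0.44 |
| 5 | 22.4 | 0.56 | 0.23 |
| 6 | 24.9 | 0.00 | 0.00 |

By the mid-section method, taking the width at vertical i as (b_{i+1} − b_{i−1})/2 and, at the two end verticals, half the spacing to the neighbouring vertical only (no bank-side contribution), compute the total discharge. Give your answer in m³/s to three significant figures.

8.19 m³/s

w_2 = (10.5 − 0.0)/2 = 5.25 m; q_2 = 0.23 × 0.85 × 5.25 = 1.026 m³/s
w_3 = (14.1 − 4.6)/2 = 4.75 m; q_3 = 0.37 × 1.58 × 4.75 = 2.777 m³/s
w_4 = (22.4 − 10.5)/2 = 5.95 m; q_4 = 0.44 × 1.41 × 5.95 = 3.691 m³/s
w_5 = (24.9 − 14.1)/2 = 5.4 m; q_5 = 0.23 × 0.56 × 5.4 = 0.6955 m³/s
Stations 1, 6 contribute zero (depth or velocity is 0).
Q = Σ qᵢ = 8.190 m³/s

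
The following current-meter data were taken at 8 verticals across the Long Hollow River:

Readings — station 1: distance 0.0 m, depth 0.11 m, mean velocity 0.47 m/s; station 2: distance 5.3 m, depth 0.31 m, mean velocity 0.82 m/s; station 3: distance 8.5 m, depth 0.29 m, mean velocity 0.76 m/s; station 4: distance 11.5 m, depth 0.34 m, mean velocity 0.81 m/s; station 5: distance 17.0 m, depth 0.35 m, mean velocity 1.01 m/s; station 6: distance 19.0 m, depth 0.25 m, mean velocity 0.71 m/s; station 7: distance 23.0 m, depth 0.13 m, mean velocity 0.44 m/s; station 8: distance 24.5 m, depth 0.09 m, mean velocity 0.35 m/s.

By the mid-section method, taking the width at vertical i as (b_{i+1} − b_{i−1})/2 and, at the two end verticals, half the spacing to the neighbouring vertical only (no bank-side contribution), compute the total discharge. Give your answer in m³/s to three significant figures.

w_1 = (5.3 − 0.0)/2 = 2.65 m; q_1 = 0.47 × 0.11 × 2.65 = 0.1370 m³/s
w_2 = (8.5 − 0.0)/2 = 4.25 m; q_2 = 0.82 × 0.31 × 4.25 = 1.080 m³/s
w_3 = (11.5 − 5.3)/2 = 3.1 m; q_3 = 0.76 × 0.29 × 3.1 = 0.6832 m³/s
w_4 = (17.0 − 8.5)/2 = 4.25 m; q_4 = 0.81 × 0.34 × 4.25 = 1.170 m³/s
w_5 = (19.0 − 11.5)/2 = 3.75 m; q_5 = 1.01 × 0.35 × 3.75 = 1.326 m³/s
w_6 = (23.0 − 17.0)/2 = 3 m; q_6 = 0.71 × 0.25 × 3 = 0.5325 m³/s
w_7 = (24.5 − 19.0)/2 = 2.75 m; q_7 = 0.44 × 0.13 × 2.75 = 0.1573 m³/s
w_8 = (24.5 − 23.0)/2 = 0.75 m; q_8 = 0.35 × 0.09 × 0.75 = 0.02363 m³/s
Q = Σ qᵢ = 5.110 m³/s

5.11 m³/s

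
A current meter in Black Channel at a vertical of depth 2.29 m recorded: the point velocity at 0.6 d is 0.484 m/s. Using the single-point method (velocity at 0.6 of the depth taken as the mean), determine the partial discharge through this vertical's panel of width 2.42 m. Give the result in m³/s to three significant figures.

v̄ = v₀.₆ = 0.484 m/s
q = v̄ × d × w = 0.4840 × 2.29 × 2.42 = 2.682 m³/s

2.68 m³/s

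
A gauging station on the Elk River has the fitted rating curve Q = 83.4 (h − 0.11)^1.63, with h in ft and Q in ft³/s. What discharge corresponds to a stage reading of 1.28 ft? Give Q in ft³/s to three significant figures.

Q = 83.4 × (1.28 − 0.11)^1.63 = 83.4 × 1.17^1.63 = 107.7 ft³/s

108 ft³/s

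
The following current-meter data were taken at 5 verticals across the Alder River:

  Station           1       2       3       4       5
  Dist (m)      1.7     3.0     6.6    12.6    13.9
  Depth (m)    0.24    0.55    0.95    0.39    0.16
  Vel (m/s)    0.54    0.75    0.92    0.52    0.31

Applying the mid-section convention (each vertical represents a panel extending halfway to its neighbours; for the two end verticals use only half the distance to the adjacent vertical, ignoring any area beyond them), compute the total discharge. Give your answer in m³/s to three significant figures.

6.06 m³/s

w_1 = (3.0 − 1.7)/2 = 0.65 m; q_1 = 0.54 × 0.24 × 0.65 = 0.08424 m³/s
w_2 = (6.6 − 1.7)/2 = 2.45 m; q_2 = 0.75 × 0.55 × 2.45 = 1.011 m³/s
w_3 = (12.6 − 3.0)/2 = 4.8 m; q_3 = 0.92 × 0.95 × 4.8 = 4.195 m³/s
w_4 = (13.9 − 6.6)/2 = 3.65 m; q_4 = 0.52 × 0.39 × 3.65 = 0.7402 m³/s
w_5 = (13.9 − 12.6)/2 = 0.65 m; q_5 = 0.31 × 0.16 × 0.65 = 0.03224 m³/s
Q = Σ qᵢ = 6.063 m³/s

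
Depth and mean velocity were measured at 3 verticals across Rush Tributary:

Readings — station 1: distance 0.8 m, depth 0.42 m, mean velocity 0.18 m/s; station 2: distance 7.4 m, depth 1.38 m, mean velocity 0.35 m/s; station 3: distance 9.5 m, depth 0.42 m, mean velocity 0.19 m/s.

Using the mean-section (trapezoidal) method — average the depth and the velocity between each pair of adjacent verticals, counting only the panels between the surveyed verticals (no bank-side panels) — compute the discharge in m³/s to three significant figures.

Panel 1-2: Δb = 6.6 m, d̄ = (0.42+1.38)/2 = 0.9, v̄ = (0.18+0.35)/2 = 0.265 → q = 6.6×0.9×0.265 = 1.574 m³/s
Panel 2-3: Δb = 2.1 m, d̄ = (1.38+0.42)/2 = 0.9, v̄ = (0.35+0.19)/2 = 0.27 → q = 2.1×0.9×0.27 = 0.5103 m³/s
Q = Σ q = 2.084 m³/s

2.08 m³/s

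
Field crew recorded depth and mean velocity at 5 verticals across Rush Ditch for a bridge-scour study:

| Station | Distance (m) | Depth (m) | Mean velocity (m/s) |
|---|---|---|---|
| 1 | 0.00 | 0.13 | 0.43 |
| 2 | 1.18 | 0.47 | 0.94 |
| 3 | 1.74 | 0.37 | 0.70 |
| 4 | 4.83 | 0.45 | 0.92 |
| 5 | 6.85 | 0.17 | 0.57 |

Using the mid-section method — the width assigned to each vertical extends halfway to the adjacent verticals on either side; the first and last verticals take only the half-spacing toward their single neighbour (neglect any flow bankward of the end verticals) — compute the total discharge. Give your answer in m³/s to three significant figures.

2.05 m³/s

w_1 = (1.18 − 0.00)/2 = 0.59 m; q_1 = 0.43 × 0.13 × 0.59 = 0.03298 m³/s
w_2 = (1.74 − 0.00)/2 = 0.87 m; q_2 = 0.94 × 0.47 × 0.87 = 0.3844 m³/s
w_3 = (4.83 − 1.18)/2 = 1.825 m; q_3 = 0.70 × 0.37 × 1.825 = 0.4727 m³/s
w_4 = (6.85 − 1.74)/2 = 2.555 m; q_4 = 0.92 × 0.45 × 2.555 = 1.058 m³/s
w_5 = (6.85 − 4.83)/2 = 1.01 m; q_5 = 0.57 × 0.17 × 1.01 = 0.09787 m³/s
Q = Σ qᵢ = 2.046 m³/s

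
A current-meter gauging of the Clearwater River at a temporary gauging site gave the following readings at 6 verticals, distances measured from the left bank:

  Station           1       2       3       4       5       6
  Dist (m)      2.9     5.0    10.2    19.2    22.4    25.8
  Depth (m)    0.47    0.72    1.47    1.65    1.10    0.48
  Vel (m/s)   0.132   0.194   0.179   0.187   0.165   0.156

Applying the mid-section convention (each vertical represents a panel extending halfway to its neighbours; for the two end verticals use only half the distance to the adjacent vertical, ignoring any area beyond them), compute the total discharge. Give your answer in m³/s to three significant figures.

5.05 m³/s

w_1 = (5.0 − 2.9)/2 = 1.05 m; q_1 = 0.132 × 0.47 × 1.05 = 0.06514 m³/s
w_2 = (10.2 − 2.9)/2 = 3.65 m; q_2 = 0.194 × 0.72 × 3.65 = 0.5098 m³/s
w_3 = (19.2 − 5.0)/2 = 7.1 m; q_3 = 0.179 × 1.47 × 7.1 = 1.868 m³/s
w_4 = (22.4 − 10.2)/2 = 6.1 m; q_4 = 0.187 × 1.65 × 6.1 = 1.882 m³/s
w_5 = (25.8 − 19.2)/2 = 3.3 m; q_5 = 0.165 × 1.10 × 3.3 = 0.5990 m³/s
w_6 = (25.8 − 22.4)/2 = 1.7 m; q_6 = 0.156 × 0.48 × 1.7 = 0.1273 m³/s
Q = Σ qᵢ = 5.052 m³/s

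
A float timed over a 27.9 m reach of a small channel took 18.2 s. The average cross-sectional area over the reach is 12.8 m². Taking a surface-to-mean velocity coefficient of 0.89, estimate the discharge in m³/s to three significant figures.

v_surface = L / t̄ = 27.9 / 18.2 = 1.533 m/s
v_mean = 0.89 × 1.533 = 1.364 m/s
Q = A × v_mean = 12.8 × 1.364 = 17.46 m³/s

17.5 m³/s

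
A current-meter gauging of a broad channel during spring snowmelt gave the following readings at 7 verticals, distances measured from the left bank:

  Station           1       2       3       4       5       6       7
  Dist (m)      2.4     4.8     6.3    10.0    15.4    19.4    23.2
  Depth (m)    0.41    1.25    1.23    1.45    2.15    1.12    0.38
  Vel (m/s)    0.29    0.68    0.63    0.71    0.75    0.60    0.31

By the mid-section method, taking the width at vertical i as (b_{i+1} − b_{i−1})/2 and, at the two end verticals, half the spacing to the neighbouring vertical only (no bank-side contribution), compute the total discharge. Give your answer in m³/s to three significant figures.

w_1 = (4.8 − 2.4)/2 = 1.2 m; q_1 = 0.29 × 0.41 × 1.2 = 0.1427 m³/s
w_2 = (6.3 − 2.4)/2 = 1.95 m; q_2 = 0.68 × 1.25 × 1.95 = 1.658 m³/s
w_3 = (10.0 − 4.8)/2 = 2.6 m; q_3 = 0.63 × 1.23 × 2.6 = 2.015 m³/s
w_4 = (15.4 − 6.3)/2 = 4.55 m; q_4 = 0.71 × 1.45 × 4.55 = 4.684 m³/s
w_5 = (19.4 − 10.0)/2 = 4.7 m; q_5 = 0.75 × 2.15 × 4.7 = 7.579 m³/s
w_6 = (23.2 − 15.4)/2 = 3.9 m; q_6 = 0.60 × 1.12 × 3.9 = 2.621 m³/s
w_7 = (23.2 − 19.4)/2 = 1.9 m; q_7 = 0.31 × 0.38 × 1.9 = 0.2238 m³/s
Q = Σ qᵢ = 18.92 m³/s

18.9 m³/s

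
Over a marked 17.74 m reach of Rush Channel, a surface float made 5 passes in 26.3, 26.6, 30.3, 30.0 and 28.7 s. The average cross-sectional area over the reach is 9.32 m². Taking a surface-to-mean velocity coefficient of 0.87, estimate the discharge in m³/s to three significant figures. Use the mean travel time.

5.07 m³/s

t̄ = (26.3 + 26.6 + 30.3 + 30.0 + 28.7) / 5 = 28.38 s
v_surface = L / t̄ = 17.74 / 28.38 = 0.6251 m/s
v_mean = 0.87 × 0.6251 = 0.5438 m/s
Q = A × v_mean = 9.32 × 0.5438 = 5.068 m³/s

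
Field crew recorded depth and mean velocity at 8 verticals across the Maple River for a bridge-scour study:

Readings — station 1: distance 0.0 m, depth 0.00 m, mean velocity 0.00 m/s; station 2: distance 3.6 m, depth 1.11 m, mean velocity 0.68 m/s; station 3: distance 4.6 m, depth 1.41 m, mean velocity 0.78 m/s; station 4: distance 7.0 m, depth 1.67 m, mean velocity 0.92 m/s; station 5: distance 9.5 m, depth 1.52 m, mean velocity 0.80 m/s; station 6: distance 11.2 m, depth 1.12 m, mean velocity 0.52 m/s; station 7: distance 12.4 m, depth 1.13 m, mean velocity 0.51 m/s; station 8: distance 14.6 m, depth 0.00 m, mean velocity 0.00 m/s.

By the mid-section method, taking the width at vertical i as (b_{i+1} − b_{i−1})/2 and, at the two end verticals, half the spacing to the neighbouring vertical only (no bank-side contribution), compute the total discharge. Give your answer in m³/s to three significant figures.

11.7 m³/s

w_2 = (4.6 − 0.0)/2 = 2.3 m; q_2 = 0.68 × 1.11 × 2.3 = 1.736 m³/s
w_3 = (7.0 − 3.6)/2 = 1.7 m; q_3 = 0.78 × 1.41 × 1.7 = 1.870 m³/s
w_4 = (9.5 − 4.6)/2 = 2.45 m; q_4 = 0.92 × 1.67 × 2.45 = 3.764 m³/s
w_5 = (11.2 − 7.0)/2 = 2.1 m; q_5 = 0.80 × 1.52 × 2.1 = 2.554 m³/s
w_6 = (12.4 − 9.5)/2 = 1.45 m; q_6 = 0.52 × 1.12 × 1.45 = 0.8445 m³/s
w_7 = (14.6 − 11.2)/2 = 1.7 m; q_7 = 0.51 × 1.13 × 1.7 = 0.9797 m³/s
Stations 1, 8 contribute zero (depth or velocity is 0).
Q = Σ qᵢ = 11.75 m³/s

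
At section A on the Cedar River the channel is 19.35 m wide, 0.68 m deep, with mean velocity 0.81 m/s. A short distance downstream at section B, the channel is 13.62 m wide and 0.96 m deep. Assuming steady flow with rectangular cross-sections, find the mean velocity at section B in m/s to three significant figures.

Q = A₁V₁ = (19.35×0.68) × 0.81 = 10.66 m³/s
A₂ = 13.62 × 0.96 = 13.08 m²
V₂ = Q/A₂ = 10.66/13.08 = 0.8151 m/s

0.815 m/s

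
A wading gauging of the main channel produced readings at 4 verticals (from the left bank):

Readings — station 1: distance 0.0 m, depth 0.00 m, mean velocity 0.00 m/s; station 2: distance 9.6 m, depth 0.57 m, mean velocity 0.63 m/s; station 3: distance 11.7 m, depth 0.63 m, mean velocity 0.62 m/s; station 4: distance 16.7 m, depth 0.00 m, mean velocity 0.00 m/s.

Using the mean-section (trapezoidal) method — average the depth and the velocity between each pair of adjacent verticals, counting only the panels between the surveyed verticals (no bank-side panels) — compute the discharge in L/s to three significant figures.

Panel 1-2: Δb = 9.6 m, d̄ = (0.00+0.57)/2 = 0.285, v̄ = (0.00+0.63)/2 = 0.315 → q = 9.6×0.285×0.315 = 0.8618 m³/s
Panel 2-3: Δb = 2.1 m, d̄ = (0.57+0.63)/2 = 0.6, v̄ = (0.63+0.62)/2 = 0.625 → q = 2.1×0.6×0.625 = 0.7875 m³/s
Panel 3-4: Δb = 5 m, d̄ = (0.63+0.00)/2 = 0.315, v̄ = (0.62+0.00)/2 = 0.31 → q = 5×0.315×0.31 = 0.4883 m³/s
Q = Σ q = 2.138 m³/s
= 2.138 × 1000 = 2138 L/s

2140 L/s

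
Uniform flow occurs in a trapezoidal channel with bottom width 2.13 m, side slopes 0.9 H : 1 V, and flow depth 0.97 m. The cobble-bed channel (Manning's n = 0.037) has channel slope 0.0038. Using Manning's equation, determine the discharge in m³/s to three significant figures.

3.51 m³/s

A = (b + z·y)·y = (2.13 + 0.9×0.97)×0.97 = 2.913 m²
P = b + 2y√(1+z²) = 2.13 + 2×0.97×√(1+0.9²) = 4.740 m
R = A/P = 2.913/4.740 = 0.6145 m
Q = (1/n)·A·R^(2/3)·S^(1/2) = (1/0.037) × 2.913 × 0.6145^(2/3) × 0.0038^(1/2) = 3.508 m³/s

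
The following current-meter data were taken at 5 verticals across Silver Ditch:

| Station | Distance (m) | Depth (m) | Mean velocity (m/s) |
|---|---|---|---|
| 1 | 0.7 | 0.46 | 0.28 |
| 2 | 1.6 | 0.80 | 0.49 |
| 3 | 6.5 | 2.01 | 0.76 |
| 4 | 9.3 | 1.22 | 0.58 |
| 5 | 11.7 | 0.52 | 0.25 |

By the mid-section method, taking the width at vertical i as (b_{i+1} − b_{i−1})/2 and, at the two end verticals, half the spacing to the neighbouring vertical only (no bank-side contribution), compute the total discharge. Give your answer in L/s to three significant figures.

w_1 = (1.6 − 0.7)/2 = 0.45 m; q_1 = 0.28 × 0.46 × 0.45 = 0.05796 m³/s
w_2 = (6.5 − 0.7)/2 = 2.9 m; q_2 = 0.49 × 0.80 × 2.9 = 1.137 m³/s
w_3 = (9.3 − 1.6)/2 = 3.85 m; q_3 = 0.76 × 2.01 × 3.85 = 5.881 m³/s
w_4 = (11.7 − 6.5)/2 = 2.6 m; q_4 = 0.58 × 1.22 × 2.6 = 1.840 m³/s
w_5 = (11.7 − 9.3)/2 = 1.2 m; q_5 = 0.25 × 0.52 × 1.2 = 0.1560 m³/s
Q = Σ qᵢ = 9.072 m³/s
= 9.072 × 1000 = 9072 L/s

9070 L/s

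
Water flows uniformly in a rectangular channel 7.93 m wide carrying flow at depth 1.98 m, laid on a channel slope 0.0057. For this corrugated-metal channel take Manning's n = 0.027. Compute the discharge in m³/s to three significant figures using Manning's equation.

52.8 m³/s

A = b·y = 7.93 × 1.98 = 15.70 m²
P = b + 2y = 7.93 + 2×1.98 = 11.89 m
R = A/P = 15.70/11.89 = 1.321 m
Q = (1/n)·A·R^(2/3)·S^(1/2) = (1/0.027) × 15.70 × 1.321^(2/3) × 0.0057^(1/2) = 52.85 m³/s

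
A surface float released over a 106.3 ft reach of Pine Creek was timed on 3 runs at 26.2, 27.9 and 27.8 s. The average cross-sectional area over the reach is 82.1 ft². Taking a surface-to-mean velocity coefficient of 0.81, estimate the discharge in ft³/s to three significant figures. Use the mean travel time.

t̄ = (26.2 + 27.9 + 27.8) / 3 = 27.3 s
v_surface = L / t̄ = 106.3 / 27.3 = 3.894 ft/s
v_mean = 0.81 × 3.894 = 3.154 ft/s
Q = A × v_mean = 82.1 × 3.154 = 258.9 ft³/s

259 ft³/s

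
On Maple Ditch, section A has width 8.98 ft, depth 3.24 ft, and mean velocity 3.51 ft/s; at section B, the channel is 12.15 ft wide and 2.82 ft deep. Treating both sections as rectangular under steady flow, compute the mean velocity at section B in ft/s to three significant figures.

Q = A₁V₁ = (8.98×3.24) × 3.51 = 102.1 ft³/s
A₂ = 12.15 × 2.82 = 34.26 ft²
V₂ = Q/A₂ = 102.1/34.26 = 2.981 ft/s

2.98 ft/s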